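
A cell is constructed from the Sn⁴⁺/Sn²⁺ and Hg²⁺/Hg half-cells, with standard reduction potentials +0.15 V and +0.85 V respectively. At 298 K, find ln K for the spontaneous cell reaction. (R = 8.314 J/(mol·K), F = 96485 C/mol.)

E°_cell = +0.85 − (+0.15) = 0.70 V, with n = 2 electrons transferred.
At equilibrium E = 0, so the Nernst equation gives ln K = nFE°/RT = (2)(96485)(0.70)/((8.314)(298)) = 54.52.

ln K = 54.5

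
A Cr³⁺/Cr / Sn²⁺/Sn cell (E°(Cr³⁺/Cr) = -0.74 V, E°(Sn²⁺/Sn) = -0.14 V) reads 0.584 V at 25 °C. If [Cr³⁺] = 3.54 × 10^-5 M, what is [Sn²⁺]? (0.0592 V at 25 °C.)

3.1 × 10^-4 M

From the Nernst equation, log Q = n(E° − E)/0.0592 = 6(0.60 − 0.584)/0.0592 = 1.622, so Q = 41.8.
With Q = [Cr³⁺]^2/[Sn²⁺]^3 and the known concentrations, [Sn²⁺]^3 in the denominator gives [Sn²⁺] = 3.1 × 10^-4 M.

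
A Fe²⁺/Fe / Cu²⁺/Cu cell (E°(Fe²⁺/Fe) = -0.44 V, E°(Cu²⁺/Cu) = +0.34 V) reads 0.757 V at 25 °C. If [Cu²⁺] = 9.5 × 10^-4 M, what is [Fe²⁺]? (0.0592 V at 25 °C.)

From the Nernst equation, log Q = n(E° − E)/0.0592 = 2(0.78 − 0.757)/0.0592 = 0.777, so Q = 5.98.
With Q = [Fe²⁺]/[Cu²⁺] and the known concentrations, [Fe²⁺] in the numerator gives [Fe²⁺] = 0.0057 M.

0.0057 M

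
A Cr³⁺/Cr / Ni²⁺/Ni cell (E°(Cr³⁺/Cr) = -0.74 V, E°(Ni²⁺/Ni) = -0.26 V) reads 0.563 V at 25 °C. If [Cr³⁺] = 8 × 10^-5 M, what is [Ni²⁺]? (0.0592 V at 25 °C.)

1.2 M

From the Nernst equation, log Q = n(E° − E)/0.0592 = 6(0.48 − 0.563)/0.0592 = -8.412, so Q = 3.87 × 10^-9.
With Q = [Cr³⁺]^2/[Ni²⁺]^3 and the known concentrations, [Ni²⁺]^3 in the denominator gives [Ni²⁺] = 1.2 M.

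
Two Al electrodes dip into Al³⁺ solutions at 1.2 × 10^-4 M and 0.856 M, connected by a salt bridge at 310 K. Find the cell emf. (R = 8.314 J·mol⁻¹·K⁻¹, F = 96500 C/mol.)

0.079 V

Both half-cells are Al³⁺/Al, so E°_cell = 0. The concentrated side is the cathode; the cell reaction moves Al³⁺ from high to low concentration with n = 3.
Q = [Al³⁺]_dilute/[Al³⁺]_conc = 1.2 × 10^-4/0.856 = 1.4 × 10^-4.
E = 0 − (RT/nF) ln Q = −((8.314×310)/(3×96500))(-8.873) = 0.0790 V.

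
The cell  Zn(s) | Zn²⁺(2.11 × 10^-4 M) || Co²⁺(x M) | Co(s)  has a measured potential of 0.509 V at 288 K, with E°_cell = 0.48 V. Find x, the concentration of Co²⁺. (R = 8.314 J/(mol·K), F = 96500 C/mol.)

0.0022 M

From the Nernst equation, ln Q = nF(E° − E)/RT = 2×96500×(0.48 − 0.509)/(8.314×288) = -2.338, so Q = 0.0966.
With Q = [Zn²⁺]/[Co²⁺] and the known concentrations, [Co²⁺] in the denominator gives [Co²⁺] = 0.0022 M.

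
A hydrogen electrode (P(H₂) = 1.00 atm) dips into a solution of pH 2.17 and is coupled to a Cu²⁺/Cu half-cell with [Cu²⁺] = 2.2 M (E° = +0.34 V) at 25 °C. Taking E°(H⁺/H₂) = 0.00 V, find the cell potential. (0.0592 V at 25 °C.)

0.48 V

The Cu²⁺/Cu couple is the cathode, so E°_cell = 0.34 V; n = 2.
[H⁺] = 10^(−2.17) = 0.0068 M, and Q = [H⁺]^2 / ([Cu²⁺]·P(H₂)) = 2.08 × 10^-5.
E = E° − (0.0592/2) log Q = 0.34 − (0.0592/2)(-4.682) = 0.479 V.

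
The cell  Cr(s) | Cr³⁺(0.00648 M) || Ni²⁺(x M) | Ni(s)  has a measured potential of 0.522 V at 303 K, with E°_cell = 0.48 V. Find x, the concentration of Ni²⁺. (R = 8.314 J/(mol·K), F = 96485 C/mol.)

From the Nernst equation, ln Q = nF(E° − E)/RT = 6×96485×(0.48 − 0.522)/(8.314×303) = -9.652, so Q = 6.43 × 10^-5.
With Q = [Cr³⁺]^2/[Ni²⁺]^3 and the known concentrations, [Ni²⁺]^3 in the denominator gives [Ni²⁺] = 0.87 M.

0.87 M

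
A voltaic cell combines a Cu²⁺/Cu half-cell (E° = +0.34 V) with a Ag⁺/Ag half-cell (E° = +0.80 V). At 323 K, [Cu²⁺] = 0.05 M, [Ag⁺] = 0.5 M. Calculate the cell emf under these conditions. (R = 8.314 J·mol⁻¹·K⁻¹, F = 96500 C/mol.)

0.482 V

The Ag⁺/Ag couple has the higher reduction potential and acts as the cathode, so E°_cell = +0.80 − (+0.34) = 0.46 V.
Balancing electrons gives n = 2; the reaction quotient is Q = [Cu²⁺]/[Ag⁺]^2 = 0.200.
E = E° − (RT/nF) ln Q = 0.46 − (8.314×323)/(2×96500) × (-1.609) = 0.460 + 0.022 = 0.482 V.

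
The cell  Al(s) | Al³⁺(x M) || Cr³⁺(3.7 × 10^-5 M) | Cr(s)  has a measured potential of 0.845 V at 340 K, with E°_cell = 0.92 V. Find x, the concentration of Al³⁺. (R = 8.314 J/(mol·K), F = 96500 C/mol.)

0.08 M

From the Nernst equation, ln Q = nF(E° − E)/RT = 3×96500×(0.92 − 0.845)/(8.314×340) = 7.681, so Q = 2170.
With Q = [Al³⁺]/[Cr³⁺] and the known concentrations, [Al³⁺] in the numerator gives [Al³⁺] = 0.08 M.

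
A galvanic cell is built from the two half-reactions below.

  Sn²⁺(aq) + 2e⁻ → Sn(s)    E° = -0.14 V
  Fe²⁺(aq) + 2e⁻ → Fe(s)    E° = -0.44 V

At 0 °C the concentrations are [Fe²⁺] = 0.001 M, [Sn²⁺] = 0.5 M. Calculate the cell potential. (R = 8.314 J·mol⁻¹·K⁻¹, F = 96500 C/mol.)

The Sn²⁺/Sn couple has the higher reduction potential and acts as the cathode, so E°_cell = -0.14 − (-0.44) = 0.30 V.
Balancing electrons gives n = 2; the reaction quotient is Q = [Fe²⁺]/[Sn²⁺] = 0.00200.
E = E° − (RT/nF) ln Q = 0.30 − (8.314×273)/(2×96500) × (-6.215) = 0.300 + 0.073 = 0.373 V.

0.373 V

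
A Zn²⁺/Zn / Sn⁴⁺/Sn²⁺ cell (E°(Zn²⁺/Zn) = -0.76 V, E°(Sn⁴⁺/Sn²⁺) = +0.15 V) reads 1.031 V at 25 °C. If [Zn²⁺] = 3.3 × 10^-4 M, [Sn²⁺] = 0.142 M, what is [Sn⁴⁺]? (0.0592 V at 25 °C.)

0.57 M

From the Nernst equation, log Q = n(E° − E)/0.0592 = 2(0.91 − 1.031)/0.0592 = -4.088, so Q = 8.17 × 10^-5.
With Q = [Zn²⁺]·[Sn²⁺]/[Sn⁴⁺] and the known concentrations, [Sn⁴⁺] in the denominator gives [Sn⁴⁺] = 0.57 M.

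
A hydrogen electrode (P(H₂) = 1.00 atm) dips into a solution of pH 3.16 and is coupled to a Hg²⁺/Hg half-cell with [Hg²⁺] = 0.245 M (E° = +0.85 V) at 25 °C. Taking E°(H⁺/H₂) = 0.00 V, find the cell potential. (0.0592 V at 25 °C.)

The Hg²⁺/Hg couple is the cathode, so E°_cell = 0.85 V; n = 2.
[H⁺] = 10^(−3.16) = 6.9 × 10^-4 M, and Q = [H⁺]^2 / ([Hg²⁺]·P(H₂)) = 1.95 × 10^-6.
E = E° − (0.0592/2) log Q = 0.85 − (0.0592/2)(-5.709) = 1.019 V.

1.02 V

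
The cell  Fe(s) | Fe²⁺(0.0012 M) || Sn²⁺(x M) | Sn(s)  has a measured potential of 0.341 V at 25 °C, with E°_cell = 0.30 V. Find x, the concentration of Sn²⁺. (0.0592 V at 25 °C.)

0.029 M

From the Nernst equation, log Q = n(E° − E)/0.0592 = 2(0.30 − 0.341)/0.0592 = -1.385, so Q = 0.0412.
With Q = [Fe²⁺]/[Sn²⁺] and the known concentrations, [Sn²⁺] in the denominator gives [Sn²⁺] = 0.029 M.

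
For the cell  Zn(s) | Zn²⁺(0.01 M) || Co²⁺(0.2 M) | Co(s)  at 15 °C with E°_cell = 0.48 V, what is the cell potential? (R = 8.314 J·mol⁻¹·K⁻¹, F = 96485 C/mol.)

Balancing electrons gives n = 2; the reaction quotient is Q = [Zn²⁺]/[Co²⁺] = 0.0500.
E = E° − (RT/nF) ln Q = 0.48 − (8.314×288)/(2×96485) × (-2.996) = 0.480 + 0.037 = 0.517 V.

0.517 V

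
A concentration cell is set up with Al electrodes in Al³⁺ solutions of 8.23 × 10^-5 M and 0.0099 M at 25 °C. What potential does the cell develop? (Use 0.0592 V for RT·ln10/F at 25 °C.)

0.041 V

Both half-cells are Al³⁺/Al, so E°_cell = 0. The concentrated side is the cathode; the cell reaction moves Al³⁺ from high to low concentration with n = 3.
Q = [Al³⁺]_dilute/[Al³⁺]_conc = 8.23 × 10^-5/0.0099 = 0.00831.
E = 0 − (0.0592/3) log Q = −(0.0592/3)(-2.080) = 0.0410 V.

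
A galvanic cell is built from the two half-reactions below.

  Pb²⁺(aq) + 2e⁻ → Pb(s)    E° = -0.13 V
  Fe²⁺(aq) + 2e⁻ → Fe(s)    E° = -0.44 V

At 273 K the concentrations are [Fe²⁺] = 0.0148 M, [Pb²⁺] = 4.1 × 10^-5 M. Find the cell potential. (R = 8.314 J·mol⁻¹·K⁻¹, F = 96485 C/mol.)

The Pb²⁺/Pb couple has the higher reduction potential and acts as the cathode, so E°_cell = -0.13 − (-0.44) = 0.31 V.
Balancing electrons gives n = 2; the reaction quotient is Q = [Fe²⁺]/[Pb²⁺] = 361.
E = E° − (RT/nF) ln Q = 0.31 − (8.314×273)/(2×96485) × (5.889) = 0.310 − 0.069 = 0.241 V.

0.241 V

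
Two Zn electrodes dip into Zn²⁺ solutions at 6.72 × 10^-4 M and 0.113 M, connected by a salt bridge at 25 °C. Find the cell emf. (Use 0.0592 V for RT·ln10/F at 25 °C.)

Both half-cells are Zn²⁺/Zn, so E°_cell = 0. The concentrated side is the cathode; the cell reaction moves Zn²⁺ from high to low concentration with n = 2.
Q = [Zn²⁺]_dilute/[Zn²⁺]_conc = 6.72 × 10^-4/0.113 = 0.00595.
E = 0 − (0.0592/2) log Q = −(0.0592/2)(-2.226) = 0.0659 V.

0.066 V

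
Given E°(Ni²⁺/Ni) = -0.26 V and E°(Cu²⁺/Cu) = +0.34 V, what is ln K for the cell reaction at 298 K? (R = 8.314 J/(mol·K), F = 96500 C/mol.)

ln K = 46.7

E°_cell = +0.34 − (-0.26) = 0.60 V, with n = 2 electrons transferred.
At equilibrium E = 0, so the Nernst equation gives ln K = nFE°/RT = (2)(96500)(0.60)/((8.314)(298)) = 46.74.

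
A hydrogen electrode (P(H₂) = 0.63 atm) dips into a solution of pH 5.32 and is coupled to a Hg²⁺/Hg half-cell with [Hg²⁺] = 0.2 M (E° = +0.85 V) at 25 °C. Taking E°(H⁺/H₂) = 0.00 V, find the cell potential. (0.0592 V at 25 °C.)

The Hg²⁺/Hg couple is the cathode, so E°_cell = 0.85 V; n = 2.
[H⁺] = 10^(−5.32) = 4.8 × 10^-6 M, and Q = [H⁺]^2 / ([Hg²⁺]·P(H₂)) = 1.82 × 10^-10.
E = E° − (0.0592/2) log Q = 0.85 − (0.0592/2)(-9.740) = 1.138 V.

1.14 V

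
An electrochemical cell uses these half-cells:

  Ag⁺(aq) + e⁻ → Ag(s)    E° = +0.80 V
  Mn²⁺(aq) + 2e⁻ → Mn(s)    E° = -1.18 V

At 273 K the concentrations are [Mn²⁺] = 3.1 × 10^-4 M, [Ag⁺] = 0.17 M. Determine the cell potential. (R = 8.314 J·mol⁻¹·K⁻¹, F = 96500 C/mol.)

The Ag⁺/Ag couple has the higher reduction potential and acts as the cathode, so E°_cell = +0.80 − (-1.18) = 1.98 V.
Balancing electrons gives n = 2; the reaction quotient is Q = [Mn²⁺]/[Ag⁺]^2 = 0.0107.
E = E° − (RT/nF) ln Q = 1.98 − (8.314×273)/(2×96500) × (-4.535) = 1.980 + 0.053 = 2.033 V.

2.03 V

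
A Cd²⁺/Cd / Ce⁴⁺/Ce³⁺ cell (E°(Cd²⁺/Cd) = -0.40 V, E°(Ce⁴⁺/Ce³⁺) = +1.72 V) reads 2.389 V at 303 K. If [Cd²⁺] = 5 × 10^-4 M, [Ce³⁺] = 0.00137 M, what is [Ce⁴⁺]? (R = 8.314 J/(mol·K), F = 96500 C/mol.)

From the Nernst equation, ln Q = nF(E° − E)/RT = 2×96500×(2.12 − 2.389)/(8.314×303) = -20.609, so Q = 1.12 × 10^-9.
With Q = [Cd²⁺]·[Ce³⁺]^2/[Ce⁴⁺]^2 and the known concentrations, [Ce⁴⁺]^2 in the denominator gives [Ce⁴⁺] = 0.91 M.

0.91 M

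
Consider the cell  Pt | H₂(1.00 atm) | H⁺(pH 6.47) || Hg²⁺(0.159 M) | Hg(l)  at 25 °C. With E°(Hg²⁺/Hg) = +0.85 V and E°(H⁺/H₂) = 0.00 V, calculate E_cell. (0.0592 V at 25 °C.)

1.21 V

The Hg²⁺/Hg couple is the cathode, so E°_cell = 0.85 V; n = 2.
[H⁺] = 10^(−6.47) = 3.4 × 10^-7 M, and Q = [H⁺]^2 / ([Hg²⁺]·P(H₂)) = 7.22 × 10^-13.
E = E° − (0.0592/2) log Q = 0.85 − (0.0592/2)(-12.141) = 1.209 V.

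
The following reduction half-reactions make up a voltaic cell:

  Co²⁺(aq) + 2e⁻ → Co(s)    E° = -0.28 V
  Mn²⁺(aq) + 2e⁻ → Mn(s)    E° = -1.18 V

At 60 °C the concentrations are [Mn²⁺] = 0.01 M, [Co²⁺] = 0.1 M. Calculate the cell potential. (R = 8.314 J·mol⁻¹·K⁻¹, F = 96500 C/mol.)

The Co²⁺/Co couple has the higher reduction potential and acts as the cathode, so E°_cell = -0.28 − (-1.18) = 0.90 V.
Balancing electrons gives n = 2; the reaction quotient is Q = [Mn²⁺]/[Co²⁺] = 0.100.
E = E° − (RT/nF) ln Q = 0.90 − (8.314×333)/(2×96500) × (-2.303) = 0.900 + 0.033 = 0.933 V.

0.933 V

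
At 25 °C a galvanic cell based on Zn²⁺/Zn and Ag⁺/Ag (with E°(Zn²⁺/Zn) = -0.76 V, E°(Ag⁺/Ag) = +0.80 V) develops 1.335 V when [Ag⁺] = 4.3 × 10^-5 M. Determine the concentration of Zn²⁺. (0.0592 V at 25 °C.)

From the Nernst equation, log Q = n(E° − E)/0.0592 = 2(1.56 − 1.335)/0.0592 = 7.601, so Q = 3.99 × 10^7.
With Q = [Zn²⁺]/[Ag⁺]^2 and the known concentrations, [Zn²⁺] in the numerator gives [Zn²⁺] = 0.074 M.

0.074 M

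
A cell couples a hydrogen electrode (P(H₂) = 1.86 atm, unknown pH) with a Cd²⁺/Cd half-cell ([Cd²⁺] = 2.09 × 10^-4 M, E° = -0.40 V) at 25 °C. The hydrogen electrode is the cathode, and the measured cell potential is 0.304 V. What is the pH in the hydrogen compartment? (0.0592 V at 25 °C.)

E°_cell = 0.40 V and n = 2.
log Q = n(E° − E)/0.0592 = 2×(0.40 − 0.304)/0.0592 = 3.243.
With Q = [Cd²⁺]·P(H₂) / [H⁺]^2, solving for [H⁺] gives log[H⁺] = -3.327, so pH = 3.33.

pH = 3.33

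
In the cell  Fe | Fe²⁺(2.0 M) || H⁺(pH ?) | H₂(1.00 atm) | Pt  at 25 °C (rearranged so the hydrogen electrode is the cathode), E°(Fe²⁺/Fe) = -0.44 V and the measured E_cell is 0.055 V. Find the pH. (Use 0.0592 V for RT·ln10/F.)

pH = 6.35

E°_cell = 0.44 V and n = 2.
log Q = n(E° − E)/0.0592 = 2×(0.44 − 0.055)/0.0592 = 13.007.
With Q = [Fe²⁺]·P(H₂) / [H⁺]^2, solving for [H⁺] gives log[H⁺] = -6.353, so pH = 6.35.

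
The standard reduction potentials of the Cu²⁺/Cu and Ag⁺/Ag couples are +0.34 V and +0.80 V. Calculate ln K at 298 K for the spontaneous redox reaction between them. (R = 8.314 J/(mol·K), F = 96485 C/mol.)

E°_cell = +0.80 − (+0.34) = 0.46 V, with n = 2 electrons transferred.
At equilibrium E = 0, so the Nernst equation gives ln K = nFE°/RT = (2)(96485)(0.46)/((8.314)(298)) = 35.83.

ln K = 35.8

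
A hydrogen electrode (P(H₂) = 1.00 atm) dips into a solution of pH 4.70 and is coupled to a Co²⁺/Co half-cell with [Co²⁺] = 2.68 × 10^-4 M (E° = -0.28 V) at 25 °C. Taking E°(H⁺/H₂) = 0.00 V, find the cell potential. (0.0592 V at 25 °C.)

0.11 V

The hydrogen couple is the cathode, so E°_cell = 0.28 V; n = 2.
[H⁺] = 10^(−4.70) = 2 × 10^-5 M, and Q = [Co²⁺]·P(H₂) / [H⁺]^2 = 6.73 × 10^5.
E = E° − (0.0592/2) log Q = 0.28 − (0.0592/2)(5.828) = 0.107 V.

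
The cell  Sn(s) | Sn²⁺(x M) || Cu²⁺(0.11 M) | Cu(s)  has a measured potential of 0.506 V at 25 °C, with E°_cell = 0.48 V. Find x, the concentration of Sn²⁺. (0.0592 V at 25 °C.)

From the Nernst equation, log Q = n(E° − E)/0.0592 = 2(0.48 − 0.506)/0.0592 = -0.878, so Q = 0.132.
With Q = [Sn²⁺]/[Cu²⁺] and the known concentrations, [Sn²⁺] in the numerator gives [Sn²⁺] = 0.015 M.

0.015 M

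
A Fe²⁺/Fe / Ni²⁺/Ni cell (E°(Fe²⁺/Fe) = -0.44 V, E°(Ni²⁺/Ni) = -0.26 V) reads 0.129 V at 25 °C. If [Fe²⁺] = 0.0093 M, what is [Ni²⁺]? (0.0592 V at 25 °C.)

1.8 × 10^-4 M

From the Nernst equation, log Q = n(E° − E)/0.0592 = 2(0.18 − 0.129)/0.0592 = 1.723, so Q = 52.8.
With Q = [Fe²⁺]/[Ni²⁺] and the known concentrations, [Ni²⁺] in the denominator gives [Ni²⁺] = 1.8 × 10^-4 M.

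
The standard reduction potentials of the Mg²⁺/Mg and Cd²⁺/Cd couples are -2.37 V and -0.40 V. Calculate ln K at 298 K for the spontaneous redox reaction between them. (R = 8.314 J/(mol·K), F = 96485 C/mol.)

ln K = 153.4

E°_cell = -0.40 − (-2.37) = 1.97 V, with n = 2 electrons transferred.
At equilibrium E = 0, so the Nernst equation gives ln K = nFE°/RT = (2)(96485)(1.97)/((8.314)(298)) = 153.44.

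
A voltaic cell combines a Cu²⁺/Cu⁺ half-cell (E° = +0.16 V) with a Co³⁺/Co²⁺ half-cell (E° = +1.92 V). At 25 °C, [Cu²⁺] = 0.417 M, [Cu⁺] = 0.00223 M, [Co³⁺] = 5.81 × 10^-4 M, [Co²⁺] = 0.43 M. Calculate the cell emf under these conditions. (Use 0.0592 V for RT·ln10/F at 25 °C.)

1.46 V

The Co³⁺/Co²⁺ couple has the higher reduction potential and acts as the cathode, so E°_cell = +1.92 − (+0.16) = 1.76 V.
Balancing electrons gives n = 1; the reaction quotient is Q = [Cu²⁺]·[Co²⁺]/([Cu⁺]·[Co³⁺]) = 1.38 × 10^5.
At 25 °C, E = E° − (0.0592/n) log Q = 1.76 − (0.0592/1)(5.141) = 1.760 − 0.304 = 1.456 V.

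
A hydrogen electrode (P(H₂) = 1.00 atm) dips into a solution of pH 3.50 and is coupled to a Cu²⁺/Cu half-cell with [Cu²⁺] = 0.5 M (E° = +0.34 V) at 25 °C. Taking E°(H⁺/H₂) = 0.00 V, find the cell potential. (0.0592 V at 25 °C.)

The Cu²⁺/Cu couple is the cathode, so E°_cell = 0.34 V; n = 2.
[H⁺] = 10^(−3.50) = 3.2 × 10^-4 M, and Q = [H⁺]^2 / ([Cu²⁺]·P(H₂)) = 2 × 10^-7.
E = E° − (0.0592/2) log Q = 0.34 − (0.0592/2)(-6.699) = 0.538 V.

0.54 V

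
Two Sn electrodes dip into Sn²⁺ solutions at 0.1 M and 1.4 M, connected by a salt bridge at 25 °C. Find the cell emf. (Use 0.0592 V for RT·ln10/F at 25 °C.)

Both half-cells are Sn²⁺/Sn, so E°_cell = 0. The concentrated side is the cathode; the cell reaction moves Sn²⁺ from high to low concentration with n = 2.
Q = [Sn²⁺]_dilute/[Sn²⁺]_conc = 0.1/1.4 = 0.0714.
E = 0 − (0.0592/2) log Q = −(0.0592/2)(-1.146) = 0.0339 V.

0.034 V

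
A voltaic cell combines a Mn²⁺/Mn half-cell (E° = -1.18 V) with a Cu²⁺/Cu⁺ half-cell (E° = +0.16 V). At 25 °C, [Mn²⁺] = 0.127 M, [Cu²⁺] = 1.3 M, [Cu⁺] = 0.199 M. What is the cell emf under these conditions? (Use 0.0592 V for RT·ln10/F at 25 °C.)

The Cu²⁺/Cu⁺ couple has the higher reduction potential and acts as the cathode, so E°_cell = +0.16 − (-1.18) = 1.34 V.
Balancing electrons gives n = 2; the reaction quotient is Q = [Mn²⁺]·[Cu⁺]^2/[Cu²⁺]^2 = 0.00298.
At 25 °C, E = E° − (0.0592/n) log Q = 1.34 − (0.0592/2)(-2.526) = 1.340 + 0.075 = 1.415 V.

1.41 V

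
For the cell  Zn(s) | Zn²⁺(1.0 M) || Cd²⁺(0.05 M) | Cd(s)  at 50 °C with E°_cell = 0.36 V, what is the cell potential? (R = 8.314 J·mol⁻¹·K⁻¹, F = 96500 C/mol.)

0.318 V

Balancing electrons gives n = 2; the reaction quotient is Q = [Zn²⁺]/[Cd²⁺] = 20.0.
E = E° − (RT/nF) ln Q = 0.36 − (8.314×323)/(2×96500) × (2.996) = 0.360 − 0.042 = 0.318 V.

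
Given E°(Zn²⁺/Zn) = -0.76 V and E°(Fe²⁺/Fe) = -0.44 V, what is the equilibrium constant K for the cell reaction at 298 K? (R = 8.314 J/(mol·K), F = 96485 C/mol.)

6.7 × 10^10

E°_cell = -0.44 − (-0.76) = 0.32 V, with n = 2 electrons transferred.
At equilibrium E = 0, so the Nernst equation gives ln K = nFE°/RT = (2)(96485)(0.32)/((8.314)(298)) = 24.92.
K = e^24.92 = 6.7 × 10^10.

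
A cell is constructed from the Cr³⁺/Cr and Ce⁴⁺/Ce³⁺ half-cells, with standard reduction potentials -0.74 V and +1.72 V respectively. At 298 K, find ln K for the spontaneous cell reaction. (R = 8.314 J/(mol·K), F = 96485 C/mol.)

E°_cell = +1.72 − (-0.74) = 2.46 V, with n = 3 electrons transferred.
At equilibrium E = 0, so the Nernst equation gives ln K = nFE°/RT = (3)(96485)(2.46)/((8.314)(298)) = 287.40.

ln K = 287.4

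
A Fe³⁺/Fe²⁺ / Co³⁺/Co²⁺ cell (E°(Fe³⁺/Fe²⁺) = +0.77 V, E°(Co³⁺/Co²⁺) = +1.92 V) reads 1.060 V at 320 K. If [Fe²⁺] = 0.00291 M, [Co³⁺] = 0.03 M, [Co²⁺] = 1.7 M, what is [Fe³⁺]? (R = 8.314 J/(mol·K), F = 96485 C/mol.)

From the Nernst equation, ln Q = nF(E° − E)/RT = 1×96485×(1.15 − 1.060)/(8.314×320) = 3.264, so Q = 26.2.
With Q = [Fe³⁺]·[Co²⁺]/([Fe²⁺]·[Co³⁺]) and the known concentrations, [Fe³⁺] in the numerator gives [Fe³⁺] = 0.0013 M.

0.0013 M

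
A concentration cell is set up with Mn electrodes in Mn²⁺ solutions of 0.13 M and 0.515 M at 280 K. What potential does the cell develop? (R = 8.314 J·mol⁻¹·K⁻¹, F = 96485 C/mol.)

0.017 V

Both half-cells are Mn²⁺/Mn, so E°_cell = 0. The concentrated side is the cathode; the cell reaction moves Mn²⁺ from high to low concentration with n = 2.
Q = [Mn²⁺]_dilute/[Mn²⁺]_conc = 0.13/0.515 = 0.252.
E = 0 − (RT/nF) ln Q = −((8.314×280)/(2×96485))(-1.377) = 0.0166 V.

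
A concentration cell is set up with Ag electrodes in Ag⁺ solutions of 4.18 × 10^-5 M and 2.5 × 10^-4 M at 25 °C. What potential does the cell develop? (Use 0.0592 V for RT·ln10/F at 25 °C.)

Both half-cells are Ag⁺/Ag, so E°_cell = 0. The concentrated side is the cathode; the cell reaction moves Ag⁺ from high to low concentration with n = 1.
Q = [Ag⁺]_dilute/[Ag⁺]_conc = 4.18 × 10^-5/2.5 × 10^-4 = 0.167.
E = 0 − (0.0592/1) log Q = −(0.0592/1)(-0.777) = 0.0460 V.

0.046 V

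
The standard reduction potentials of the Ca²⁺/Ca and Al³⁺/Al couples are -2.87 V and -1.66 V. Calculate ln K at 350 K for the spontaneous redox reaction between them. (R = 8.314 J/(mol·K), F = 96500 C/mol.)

E°_cell = -1.66 − (-2.87) = 1.21 V, with n = 6 electrons transferred.
At equilibrium E = 0, so the Nernst equation gives ln K = nFE°/RT = (6)(96500)(1.21)/((8.314)(350)) = 240.76.

ln K = 240.8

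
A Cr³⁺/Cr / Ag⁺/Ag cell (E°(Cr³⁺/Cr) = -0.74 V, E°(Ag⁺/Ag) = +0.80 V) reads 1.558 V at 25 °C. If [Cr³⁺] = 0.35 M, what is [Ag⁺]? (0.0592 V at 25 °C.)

1.4 M

From the Nernst equation, log Q = n(E° − E)/0.0592 = 3(1.54 − 1.558)/0.0592 = -0.912, so Q = 0.122.
With Q = [Cr³⁺]/[Ag⁺]^3 and the known concentrations, [Ag⁺]^3 in the denominator gives [Ag⁺] = 1.4 M.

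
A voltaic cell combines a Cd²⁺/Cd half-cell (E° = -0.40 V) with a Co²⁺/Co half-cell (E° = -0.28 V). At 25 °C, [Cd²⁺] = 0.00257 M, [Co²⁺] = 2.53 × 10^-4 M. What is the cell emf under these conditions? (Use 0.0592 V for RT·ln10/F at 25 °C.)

The Co²⁺/Co couple has the higher reduction potential and acts as the cathode, so E°_cell = -0.28 − (-0.40) = 0.12 V.
Balancing electrons gives n = 2; the reaction quotient is Q = [Cd²⁺]/[Co²⁺] = 10.2.
At 25 °C, E = E° − (0.0592/n) log Q = 0.12 − (0.0592/2)(1.007) = 0.120 − 0.030 = 0.090 V.

0.090 V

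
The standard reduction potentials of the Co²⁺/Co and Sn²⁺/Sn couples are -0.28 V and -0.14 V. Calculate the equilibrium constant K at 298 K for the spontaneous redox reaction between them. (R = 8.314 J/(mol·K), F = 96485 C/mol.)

E°_cell = -0.14 − (-0.28) = 0.14 V, with n = 2 electrons transferred.
At equilibrium E = 0, so the Nernst equation gives ln K = nFE°/RT = (2)(96485)(0.14)/((8.314)(298)) = 10.90.
K = e^10.90 = 5.4 × 10^4.

5.4 × 10^4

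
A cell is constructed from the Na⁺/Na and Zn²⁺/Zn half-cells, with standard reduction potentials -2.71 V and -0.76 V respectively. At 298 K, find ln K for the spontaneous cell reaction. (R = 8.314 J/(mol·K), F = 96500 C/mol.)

E°_cell = -0.76 − (-2.71) = 1.95 V, with n = 2 electrons transferred.
At equilibrium E = 0, so the Nernst equation gives ln K = nFE°/RT = (2)(96500)(1.95)/((8.314)(298)) = 151.90.

ln K = 151.9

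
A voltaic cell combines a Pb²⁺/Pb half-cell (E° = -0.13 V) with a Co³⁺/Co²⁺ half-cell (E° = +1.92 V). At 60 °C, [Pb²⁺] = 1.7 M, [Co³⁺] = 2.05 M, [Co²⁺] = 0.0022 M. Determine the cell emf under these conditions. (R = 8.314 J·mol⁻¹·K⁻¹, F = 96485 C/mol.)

The Co³⁺/Co²⁺ couple has the higher reduction potential and acts as the cathode, so E°_cell = +1.92 − (-0.13) = 2.05 V.
Balancing electrons gives n = 2; the reaction quotient is Q = [Pb²⁺]·[Co²⁺]^2/[Co³⁺]^2 = 1.96 × 10^-6.
E = E° − (RT/nF) ln Q = 2.05 − (8.314×333)/(2×96485) × (-13.144) = 2.050 + 0.189 = 2.239 V.

2.24 V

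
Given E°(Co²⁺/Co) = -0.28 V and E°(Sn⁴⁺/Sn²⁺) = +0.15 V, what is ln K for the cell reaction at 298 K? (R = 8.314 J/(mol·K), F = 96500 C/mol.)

ln K = 33.5

E°_cell = +0.15 − (-0.28) = 0.43 V, with n = 2 electrons transferred.
At equilibrium E = 0, so the Nernst equation gives ln K = nFE°/RT = (2)(96500)(0.43)/((8.314)(298)) = 33.50.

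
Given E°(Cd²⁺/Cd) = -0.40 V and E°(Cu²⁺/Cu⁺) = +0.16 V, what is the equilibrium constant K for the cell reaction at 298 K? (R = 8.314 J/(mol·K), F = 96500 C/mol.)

8.8 × 10^18

E°_cell = +0.16 − (-0.40) = 0.56 V, with n = 2 electrons transferred.
At equilibrium E = 0, so the Nernst equation gives ln K = nFE°/RT = (2)(96500)(0.56)/((8.314)(298)) = 43.62.
K = e^43.62 = 8.8 × 10^18.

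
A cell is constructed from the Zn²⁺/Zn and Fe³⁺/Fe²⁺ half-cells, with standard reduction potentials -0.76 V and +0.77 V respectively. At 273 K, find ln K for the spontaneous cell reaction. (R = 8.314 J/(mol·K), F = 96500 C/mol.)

E°_cell = +0.77 − (-0.76) = 1.53 V, with n = 2 electrons transferred.
At equilibrium E = 0, so the Nernst equation gives ln K = nFE°/RT = (2)(96500)(1.53)/((8.314)(273)) = 130.10.

ln K = 130.1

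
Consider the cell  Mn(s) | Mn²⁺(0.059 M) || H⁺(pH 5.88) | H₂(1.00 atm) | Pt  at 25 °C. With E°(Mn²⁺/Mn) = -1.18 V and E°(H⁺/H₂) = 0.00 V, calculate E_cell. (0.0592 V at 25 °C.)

0.87 V

The hydrogen couple is the cathode, so E°_cell = 1.18 V; n = 2.
[H⁺] = 10^(−5.88) = 1.3 × 10^-6 M, and Q = [Mn²⁺]·P(H₂) / [H⁺]^2 = 3.4 × 10^10.
E = E° − (0.0592/2) log Q = 1.18 − (0.0592/2)(10.531) = 0.868 V.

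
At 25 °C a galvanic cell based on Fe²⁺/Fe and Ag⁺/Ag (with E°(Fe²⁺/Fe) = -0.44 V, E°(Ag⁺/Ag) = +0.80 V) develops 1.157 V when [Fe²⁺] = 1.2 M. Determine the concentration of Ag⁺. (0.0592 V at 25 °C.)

From the Nernst equation, log Q = n(E° − E)/0.0592 = 2(1.24 − 1.157)/0.0592 = 2.804, so Q = 637.
With Q = [Fe²⁺]/[Ag⁺]^2 and the known concentrations, [Ag⁺]^2 in the denominator gives [Ag⁺] = 0.043 M.

0.043 M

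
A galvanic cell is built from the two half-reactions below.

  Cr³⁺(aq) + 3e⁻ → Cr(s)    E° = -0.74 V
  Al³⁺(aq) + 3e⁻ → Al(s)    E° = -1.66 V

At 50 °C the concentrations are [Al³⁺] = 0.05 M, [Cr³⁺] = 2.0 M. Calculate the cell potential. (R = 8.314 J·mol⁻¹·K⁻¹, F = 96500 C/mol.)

The Cr³⁺/Cr couple has the higher reduction potential and acts as the cathode, so E°_cell = -0.74 − (-1.66) = 0.92 V.
Balancing electrons gives n = 3; the reaction quotient is Q = [Al³⁺]/[Cr³⁺] = 0.0250.
E = E° − (RT/nF) ln Q = 0.92 − (8.314×323)/(3×96500) × (-3.689) = 0.920 + 0.034 = 0.954 V.

0.954 V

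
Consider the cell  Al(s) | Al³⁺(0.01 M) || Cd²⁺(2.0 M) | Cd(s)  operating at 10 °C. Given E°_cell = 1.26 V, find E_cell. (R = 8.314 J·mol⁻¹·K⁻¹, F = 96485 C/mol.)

Balancing electrons gives n = 6; the reaction quotient is Q = [Al³⁺]^2/[Cd²⁺]^3 = 1.25 × 10^-5.
E = E° − (RT/nF) ln Q = 1.26 − (8.314×283)/(6×96485) × (-11.290) = 1.260 + 0.046 = 1.306 V.

1.31 V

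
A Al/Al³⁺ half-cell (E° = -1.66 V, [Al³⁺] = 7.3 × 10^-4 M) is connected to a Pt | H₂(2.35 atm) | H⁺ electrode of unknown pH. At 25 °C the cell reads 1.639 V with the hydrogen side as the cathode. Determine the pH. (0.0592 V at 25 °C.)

pH = 1.21

E°_cell = 1.66 V and n = 6.
log Q = n(E° − E)/0.0592 = 6×(1.66 − 1.639)/0.0592 = 2.128.
With Q = [Al³⁺]^2·P(H₂)^3 / [H⁺]^6, solving for [H⁺] gives log[H⁺] = -1.215, so pH = 1.21.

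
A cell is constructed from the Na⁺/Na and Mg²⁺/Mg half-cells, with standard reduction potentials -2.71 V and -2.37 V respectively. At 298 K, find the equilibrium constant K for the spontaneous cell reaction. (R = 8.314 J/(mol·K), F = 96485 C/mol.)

3.2 × 10^11

E°_cell = -2.37 − (-2.71) = 0.34 V, with n = 2 electrons transferred.
At equilibrium E = 0, so the Nernst equation gives ln K = nFE°/RT = (2)(96485)(0.34)/((8.314)(298)) = 26.48.
K = e^26.48 = 3.2 × 10^11.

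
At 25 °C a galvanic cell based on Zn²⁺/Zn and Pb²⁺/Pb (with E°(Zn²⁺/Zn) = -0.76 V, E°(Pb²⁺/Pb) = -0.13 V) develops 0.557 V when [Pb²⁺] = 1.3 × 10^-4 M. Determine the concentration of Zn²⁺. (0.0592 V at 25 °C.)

From the Nernst equation, log Q = n(E° − E)/0.0592 = 2(0.63 − 0.557)/0.0592 = 2.466, so Q = 293.
With Q = [Zn²⁺]/[Pb²⁺] and the known concentrations, [Zn²⁺] in the numerator gives [Zn²⁺] = 0.038 M.

0.038 M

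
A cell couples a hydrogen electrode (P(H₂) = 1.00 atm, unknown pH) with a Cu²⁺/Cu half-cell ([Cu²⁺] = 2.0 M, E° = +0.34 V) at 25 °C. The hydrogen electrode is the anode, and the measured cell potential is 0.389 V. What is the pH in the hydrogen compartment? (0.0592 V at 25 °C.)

E°_cell = 0.34 V and n = 2.
log Q = n(E° − E)/0.0592 = 2×(0.34 − 0.389)/0.0592 = -1.655.
With Q = [H⁺]^2 / ([Cu²⁺]·P(H₂)), solving for [H⁺] gives log[H⁺] = -0.677, so pH = 0.68.

pH = 0.68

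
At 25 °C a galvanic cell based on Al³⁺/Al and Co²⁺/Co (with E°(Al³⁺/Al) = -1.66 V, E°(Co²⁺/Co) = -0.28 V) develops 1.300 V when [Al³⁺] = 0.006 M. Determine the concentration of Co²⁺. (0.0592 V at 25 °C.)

From the Nernst equation, log Q = n(E° − E)/0.0592 = 6(1.38 − 1.300)/0.0592 = 8.108, so Q = 1.28 × 10^8.
With Q = [Al³⁺]^2/[Co²⁺]^3 and the known concentrations, [Co²⁺]^3 in the denominator gives [Co²⁺] = 6.5 × 10^-5 M.

6.5 × 10^-5 M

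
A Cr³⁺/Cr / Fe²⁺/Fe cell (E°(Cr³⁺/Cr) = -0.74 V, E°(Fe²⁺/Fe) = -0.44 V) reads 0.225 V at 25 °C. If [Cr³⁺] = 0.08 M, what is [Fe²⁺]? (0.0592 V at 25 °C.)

5.4 × 10^-4 M

From the Nernst equation, log Q = n(E° − E)/0.0592 = 6(0.30 − 0.225)/0.0592 = 7.601, so Q = 3.99 × 10^7.
With Q = [Cr³⁺]^2/[Fe²⁺]^3 and the known concentrations, [Fe²⁺]^3 in the denominator gives [Fe²⁺] = 5.4 × 10^-4 M.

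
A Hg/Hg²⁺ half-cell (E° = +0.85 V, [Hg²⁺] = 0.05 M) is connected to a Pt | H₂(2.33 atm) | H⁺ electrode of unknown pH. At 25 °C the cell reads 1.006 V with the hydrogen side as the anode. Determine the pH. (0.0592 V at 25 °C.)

pH = 3.10

E°_cell = 0.85 V and n = 2.
log Q = n(E° − E)/0.0592 = 2×(0.85 − 1.006)/0.0592 = -5.270.
With Q = [H⁺]^2 / ([Hg²⁺]·P(H₂)), solving for [H⁺] gives log[H⁺] = -3.102, so pH = 3.10.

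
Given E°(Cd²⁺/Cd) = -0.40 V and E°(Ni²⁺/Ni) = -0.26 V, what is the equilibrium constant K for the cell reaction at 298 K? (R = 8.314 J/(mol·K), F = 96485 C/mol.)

5.4 × 10^4

E°_cell = -0.26 − (-0.40) = 0.14 V, with n = 2 electrons transferred.
At equilibrium E = 0, so the Nernst equation gives ln K = nFE°/RT = (2)(96485)(0.14)/((8.314)(298)) = 10.90.
K = e^10.90 = 5.4 × 10^4.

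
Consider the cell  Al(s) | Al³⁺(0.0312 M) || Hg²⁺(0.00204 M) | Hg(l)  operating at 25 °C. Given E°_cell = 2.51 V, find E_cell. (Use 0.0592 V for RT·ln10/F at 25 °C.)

Balancing electrons gives n = 6; the reaction quotient is Q = [Al³⁺]^2/[Hg²⁺]^3 = 1.15 × 10^5.
At 25 °C, E = E° − (0.0592/n) log Q = 2.51 − (0.0592/6)(5.059) = 2.510 − 0.050 = 2.460 V.

2.46 V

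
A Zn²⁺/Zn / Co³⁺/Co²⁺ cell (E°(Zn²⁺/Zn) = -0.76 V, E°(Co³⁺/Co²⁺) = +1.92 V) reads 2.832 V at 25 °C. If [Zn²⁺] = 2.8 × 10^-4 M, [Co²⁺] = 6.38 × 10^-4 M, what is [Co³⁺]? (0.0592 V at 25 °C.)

0.0039 M

From the Nernst equation, log Q = n(E° − E)/0.0592 = 2(2.68 − 2.832)/0.0592 = -5.135, so Q = 7.33 × 10^-6.
With Q = [Zn²⁺]·[Co²⁺]^2/[Co³⁺]^2 and the known concentrations, [Co³⁺]^2 in the denominator gives [Co³⁺] = 0.0039 M.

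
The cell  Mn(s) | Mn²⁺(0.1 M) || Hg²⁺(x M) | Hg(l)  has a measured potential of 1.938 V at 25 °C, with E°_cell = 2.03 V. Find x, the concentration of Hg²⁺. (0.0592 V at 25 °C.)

7.8 × 10^-5 M

From the Nernst equation, log Q = n(E° − E)/0.0592 = 2(2.03 − 1.938)/0.0592 = 3.108, so Q = 1280.
With Q = [Mn²⁺]/[Hg²⁺] and the known concentrations, [Hg²⁺] in the denominator gives [Hg²⁺] = 7.8 × 10^-5 M.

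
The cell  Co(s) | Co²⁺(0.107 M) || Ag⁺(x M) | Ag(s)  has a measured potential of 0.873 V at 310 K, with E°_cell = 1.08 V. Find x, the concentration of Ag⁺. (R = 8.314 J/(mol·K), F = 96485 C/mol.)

From the Nernst equation, ln Q = nF(E° − E)/RT = 2×96485×(1.08 − 0.873)/(8.314×310) = 15.498, so Q = 5.38 × 10^6.
With Q = [Co²⁺]/[Ag⁺]^2 and the known concentrations, [Ag⁺]^2 in the denominator gives [Ag⁺] = 1.4 × 10^-4 M.

1.4 × 10^-4 M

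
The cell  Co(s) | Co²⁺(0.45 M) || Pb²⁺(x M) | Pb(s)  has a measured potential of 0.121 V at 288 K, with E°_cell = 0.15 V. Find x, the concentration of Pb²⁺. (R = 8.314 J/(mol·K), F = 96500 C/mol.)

0.043 M

From the Nernst equation, ln Q = nF(E° − E)/RT = 2×96500×(0.15 − 0.121)/(8.314×288) = 2.338, so Q = 10.4.
With Q = [Co²⁺]/[Pb²⁺] and the known concentrations, [Pb²⁺] in the denominator gives [Pb²⁺] = 0.043 M.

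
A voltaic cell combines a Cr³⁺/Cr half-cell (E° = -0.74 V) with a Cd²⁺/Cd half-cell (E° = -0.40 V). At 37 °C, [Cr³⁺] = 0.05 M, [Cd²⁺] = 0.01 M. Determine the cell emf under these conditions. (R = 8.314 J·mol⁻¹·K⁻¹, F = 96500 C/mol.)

0.305 V

The Cd²⁺/Cd couple has the higher reduction potential and acts as the cathode, so E°_cell = -0.40 − (-0.74) = 0.34 V.
Balancing electrons gives n = 6; the reaction quotient is Q = [Cr³⁺]^2/[Cd²⁺]^3 = 2500.
E = E° − (RT/nF) ln Q = 0.34 − (8.314×310)/(6×96500) × (7.824) = 0.340 − 0.035 = 0.305 V.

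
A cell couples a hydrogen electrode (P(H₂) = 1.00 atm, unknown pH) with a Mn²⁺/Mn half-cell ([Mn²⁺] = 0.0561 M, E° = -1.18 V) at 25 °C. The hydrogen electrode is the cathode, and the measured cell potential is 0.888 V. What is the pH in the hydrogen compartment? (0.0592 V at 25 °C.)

E°_cell = 1.18 V and n = 2.
log Q = n(E° − E)/0.0592 = 2×(1.18 − 0.888)/0.0592 = 9.865.
With Q = [Mn²⁺]·P(H₂) / [H⁺]^2, solving for [H⁺] gives log[H⁺] = -5.558, so pH = 5.56.

pH = 5.56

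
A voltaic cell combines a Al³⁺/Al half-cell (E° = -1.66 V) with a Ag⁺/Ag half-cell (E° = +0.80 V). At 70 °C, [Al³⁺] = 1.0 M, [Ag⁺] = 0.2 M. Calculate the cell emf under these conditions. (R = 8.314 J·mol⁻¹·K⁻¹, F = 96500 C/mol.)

2.41 V

The Ag⁺/Ag couple has the higher reduction potential and acts as the cathode, so E°_cell = +0.80 − (-1.66) = 2.46 V.
Balancing electrons gives n = 3; the reaction quotient is Q = [Al³⁺]/[Ag⁺]^3 = 125.
E = E° − (RT/nF) ln Q = 2.46 − (8.314×343)/(3×96500) × (4.828) = 2.460 − 0.048 = 2.412 V.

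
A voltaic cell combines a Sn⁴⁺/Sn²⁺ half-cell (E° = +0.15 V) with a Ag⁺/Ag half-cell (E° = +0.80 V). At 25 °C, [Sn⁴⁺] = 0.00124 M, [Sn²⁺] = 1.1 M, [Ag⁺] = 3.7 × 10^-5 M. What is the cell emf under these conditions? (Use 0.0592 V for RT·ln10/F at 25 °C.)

The Ag⁺/Ag couple has the higher reduction potential and acts as the cathode, so E°_cell = +0.80 − (+0.15) = 0.65 V.
Balancing electrons gives n = 2; the reaction quotient is Q = [Sn⁴⁺]/([Sn²⁺]·[Ag⁺]^2) = 8.23 × 10^5.
At 25 °C, E = E° − (0.0592/n) log Q = 0.65 − (0.0592/2)(5.916) = 0.650 − 0.175 = 0.475 V.

0.475 V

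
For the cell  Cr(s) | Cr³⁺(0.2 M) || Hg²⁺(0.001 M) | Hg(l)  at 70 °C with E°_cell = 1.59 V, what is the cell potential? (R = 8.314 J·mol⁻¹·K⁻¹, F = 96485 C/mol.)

Balancing electrons gives n = 6; the reaction quotient is Q = [Cr³⁺]^2/[Hg²⁺]^3 = 4 × 10^7.
E = E° − (RT/nF) ln Q = 1.59 − (8.314×343)/(6×96485) × (17.504) = 1.590 − 0.086 = 1.504 V.

1.50 V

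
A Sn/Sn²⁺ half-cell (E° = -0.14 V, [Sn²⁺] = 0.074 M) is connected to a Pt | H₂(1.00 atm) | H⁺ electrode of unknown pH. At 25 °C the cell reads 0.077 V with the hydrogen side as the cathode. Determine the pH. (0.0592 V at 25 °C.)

pH = 1.63

E°_cell = 0.14 V and n = 2.
log Q = n(E° − E)/0.0592 = 2×(0.14 − 0.077)/0.0592 = 2.128.
With Q = [Sn²⁺]·P(H₂) / [H⁺]^2, solving for [H⁺] gives log[H⁺] = -1.630, so pH = 1.63.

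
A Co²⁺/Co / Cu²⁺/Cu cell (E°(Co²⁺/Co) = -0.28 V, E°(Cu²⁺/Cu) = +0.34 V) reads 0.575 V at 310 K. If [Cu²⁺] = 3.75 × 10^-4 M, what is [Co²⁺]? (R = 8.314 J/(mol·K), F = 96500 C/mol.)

0.011 M

From the Nernst equation, ln Q = nF(E° − E)/RT = 2×96500×(0.62 − 0.575)/(8.314×310) = 3.370, so Q = 29.1.
With Q = [Co²⁺]/[Cu²⁺] and the known concentrations, [Co²⁺] in the numerator gives [Co²⁺] = 0.011 M.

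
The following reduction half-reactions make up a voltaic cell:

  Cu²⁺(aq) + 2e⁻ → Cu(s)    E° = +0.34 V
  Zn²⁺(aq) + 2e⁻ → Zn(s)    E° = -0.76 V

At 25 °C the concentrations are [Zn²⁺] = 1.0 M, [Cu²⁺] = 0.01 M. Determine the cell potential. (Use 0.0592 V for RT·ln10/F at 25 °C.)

The Cu²⁺/Cu couple has the higher reduction potential and acts as the cathode, so E°_cell = +0.34 − (-0.76) = 1.10 V.
Balancing electrons gives n = 2; the reaction quotient is Q = [Zn²⁺]/[Cu²⁺] = 100.
At 25 °C, E = E° − (0.0592/n) log Q = 1.10 − (0.0592/2)(2.000) = 1.100 − 0.059 = 1.041 V.

1.04 V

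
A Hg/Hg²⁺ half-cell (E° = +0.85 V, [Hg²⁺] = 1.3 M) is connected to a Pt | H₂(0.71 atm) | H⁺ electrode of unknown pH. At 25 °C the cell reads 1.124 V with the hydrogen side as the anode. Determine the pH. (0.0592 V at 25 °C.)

pH = 4.65

E°_cell = 0.85 V and n = 2.
log Q = n(E° − E)/0.0592 = 2×(0.85 − 1.124)/0.0592 = -9.257.
With Q = [H⁺]^2 / ([Hg²⁺]·P(H₂)), solving for [H⁺] gives log[H⁺] = -4.646, so pH = 4.65.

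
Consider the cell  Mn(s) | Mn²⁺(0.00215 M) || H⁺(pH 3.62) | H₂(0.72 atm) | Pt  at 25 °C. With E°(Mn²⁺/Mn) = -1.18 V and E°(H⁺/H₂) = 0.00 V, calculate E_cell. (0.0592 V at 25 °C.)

The hydrogen couple is the cathode, so E°_cell = 1.18 V; n = 2.
[H⁺] = 10^(−3.62) = 2.4 × 10^-4 M, and Q = [Mn²⁺]·P(H₂) / [H⁺]^2 = 2.69 × 10^4.
E = E° − (0.0592/2) log Q = 1.18 − (0.0592/2)(4.430) = 1.049 V.

1.05 V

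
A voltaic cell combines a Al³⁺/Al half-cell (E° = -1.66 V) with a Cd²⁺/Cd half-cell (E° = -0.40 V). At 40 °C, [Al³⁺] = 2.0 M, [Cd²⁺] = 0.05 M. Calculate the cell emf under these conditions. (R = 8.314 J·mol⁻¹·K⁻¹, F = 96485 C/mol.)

The Cd²⁺/Cd couple has the higher reduction potential and acts as the cathode, so E°_cell = -0.40 − (-1.66) = 1.26 V.
Balancing electrons gives n = 6; the reaction quotient is Q = [Al³⁺]^2/[Cd²⁺]^3 = 3.2 × 10^4.
E = E° − (RT/nF) ln Q = 1.26 − (8.314×313)/(6×96485) × (10.373) = 1.260 − 0.047 = 1.213 V.

1.21 V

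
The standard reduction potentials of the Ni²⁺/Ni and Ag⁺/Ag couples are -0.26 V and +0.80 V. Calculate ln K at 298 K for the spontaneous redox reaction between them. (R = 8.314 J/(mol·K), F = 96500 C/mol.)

ln K = 82.6

E°_cell = +0.80 − (-0.26) = 1.06 V, with n = 2 electrons transferred.
At equilibrium E = 0, so the Nernst equation gives ln K = nFE°/RT = (2)(96500)(1.06)/((8.314)(298)) = 82.57.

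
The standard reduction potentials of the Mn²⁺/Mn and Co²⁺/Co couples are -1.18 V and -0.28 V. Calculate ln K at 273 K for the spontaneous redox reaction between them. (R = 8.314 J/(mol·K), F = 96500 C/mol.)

E°_cell = -0.28 − (-1.18) = 0.90 V, with n = 2 electrons transferred.
At equilibrium E = 0, so the Nernst equation gives ln K = nFE°/RT = (2)(96500)(0.90)/((8.314)(273)) = 76.53.

ln K = 76.5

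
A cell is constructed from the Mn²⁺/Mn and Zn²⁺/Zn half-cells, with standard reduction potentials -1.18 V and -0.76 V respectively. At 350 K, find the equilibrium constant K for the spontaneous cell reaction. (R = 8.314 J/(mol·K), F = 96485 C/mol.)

1.2 × 10^12

E°_cell = -0.76 − (-1.18) = 0.42 V, with n = 2 electrons transferred.
At equilibrium E = 0, so the Nernst equation gives ln K = nFE°/RT = (2)(96485)(0.42)/((8.314)(350)) = 27.85.
K = e^27.85 = 1.2 × 10^12.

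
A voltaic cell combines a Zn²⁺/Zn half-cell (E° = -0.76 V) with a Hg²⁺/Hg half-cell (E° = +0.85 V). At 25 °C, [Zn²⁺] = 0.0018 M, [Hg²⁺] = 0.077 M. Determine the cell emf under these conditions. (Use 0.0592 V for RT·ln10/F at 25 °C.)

The Hg²⁺/Hg couple has the higher reduction potential and acts as the cathode, so E°_cell = +0.85 − (-0.76) = 1.61 V.
Balancing electrons gives n = 2; the reaction quotient is Q = [Zn²⁺]/[Hg²⁺] = 0.0234.
At 25 °C, E = E° − (0.0592/n) log Q = 1.61 − (0.0592/2)(-1.631) = 1.610 + 0.048 = 1.658 V.

1.66 V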